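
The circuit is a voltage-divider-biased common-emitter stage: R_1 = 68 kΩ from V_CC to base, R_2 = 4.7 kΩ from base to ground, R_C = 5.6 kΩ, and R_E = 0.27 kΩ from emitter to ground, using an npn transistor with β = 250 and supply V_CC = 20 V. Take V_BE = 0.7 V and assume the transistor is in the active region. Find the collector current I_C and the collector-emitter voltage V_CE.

I_C ≈ 2.1 mA, V_CE ≈ 7.9 V

Thevenize the base divider: V_Th = V_CC·R_2/(R_1+R_2) = 20×4.7/72.7 = 1.29 V, R_Th = R_1‖R_2 = 4.4 kΩ.
Base-emitter loop: V_Th = I_B·R_Th + V_BE + (β+1)I_B·R_E, so I_B = (1.29 − 0.7) / (4.4 + 251×0.27) = 0.00822 mA.
I_C = β·I_B = 250×0.00822 = 2.05 mA, and I_E = (β+1)I_B = 2.06 mA.
V_CE = V_CC − I_C·R_C − I_E·R_E = 20 − 2.05×5.6 − 2.06×0.27 = 7.94 V.
V_CE = 7.94 V > 0.2 V confirms active-region operation.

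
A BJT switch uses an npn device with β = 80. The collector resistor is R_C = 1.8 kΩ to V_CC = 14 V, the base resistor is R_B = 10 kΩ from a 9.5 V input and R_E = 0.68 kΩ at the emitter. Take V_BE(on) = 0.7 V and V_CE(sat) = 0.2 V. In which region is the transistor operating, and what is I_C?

saturation; I_C ≈ 5.4 mA

Assume active: I_B = (9.5 − 0.7)/(10 + 81×0.68) = 0.135 mA, I_C = β·I_B = 10.8 mA.
Then V_CE = 14 − 10.8×1.8 − 11×0.68 = -12.9 V < 0.2 V — the active assumption fails.
Re-solve with V_CE = 0.2 V. KCL at the emitter: V_E/R_E = (V_BB−0.7−V_E)/R_B + (V_CC−0.2−V_E)/R_C, giving V_E = 4.02 V.
I_C = (V_CC − 0.2 − V_E)/R_C = (13.8 − 4.02)/1.8 = 5.43 mA.
Check: I_B = (8.8 − 4.02)/10 = 0.478 mA, and β·I_B = 38.2 mA > I_C, confirming saturation.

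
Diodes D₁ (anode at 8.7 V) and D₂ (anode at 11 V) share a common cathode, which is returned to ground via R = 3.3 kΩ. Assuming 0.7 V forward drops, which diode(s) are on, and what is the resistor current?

Assume both conduct. Then node N would need to be at both 8.7−0.7 = 8 V and 11−0.7 = 10.3 V, which is impossible.
Assume only D₂ conducts: V_N = 11 − 0.7 = 10.3 V, so I_R = 10.3/3.3 = 3.12 mA.
Check D₁: its anode-to-cathode voltage is 8.7 − 10.3 = -1.6 V < 0.7 V, so it is off. The assumption is consistent.

Only D₂ conducts; I_R ≈ 3.1 mA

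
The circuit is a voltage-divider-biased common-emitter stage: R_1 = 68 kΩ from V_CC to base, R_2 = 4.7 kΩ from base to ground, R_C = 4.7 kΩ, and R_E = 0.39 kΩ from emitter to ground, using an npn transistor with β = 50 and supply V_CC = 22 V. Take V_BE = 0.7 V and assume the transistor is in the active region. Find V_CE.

V_CE ≈ 14 V

Thevenize the base divider: V_Th = V_CC·R_2/(R_1+R_2) = 22×4.7/72.7 = 1.42 V, R_Th = R_1‖R_2 = 4.4 kΩ.
Base-emitter loop: V_Th = I_B·R_Th + V_BE + (β+1)I_B·R_E, so I_B = (1.42 − 0.7) / (4.4 + 51×0.39) = 0.0297 mA.
I_C = β·I_B = 50×0.0297 = 1.49 mA, and I_E = (β+1)I_B = 1.52 mA.
V_CE = V_CC − I_C·R_C − I_E·R_E = 22 − 1.49×4.7 − 1.52×0.39 = 14.4 V.
V_CE = 14.4 V > 0.2 V confirms active-region operation.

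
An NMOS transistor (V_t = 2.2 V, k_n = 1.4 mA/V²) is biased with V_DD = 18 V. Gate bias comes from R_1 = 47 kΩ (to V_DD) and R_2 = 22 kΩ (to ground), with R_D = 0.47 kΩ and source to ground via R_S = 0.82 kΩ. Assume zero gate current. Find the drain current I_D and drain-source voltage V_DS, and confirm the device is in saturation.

V_G = V_DD·R_2/(R_1+R_2) = 18×22/69 = 5.74 V.
Assume saturation: I_D = (k_n/2)(V_GS − V_t)² with V_GS = V_G − I_D·R_S = 5.74 − 0.82·I_D.
Substituting gives 0.471·I_D² − 5.06·I_D + 8.77 = 0, with roots I_D = 2.17 or 8.59 mA.
The root I_D = 8.59 mA gives V_GS = -1.3 V ≤ V_t, so take I_D = 2.17 mA.
Then V_GS = 3.96 V and V_DS = V_DD − I_D(R_D+R_S) = 18 − 2.17×1.29 = 15.2 V.
Saturation requires V_DS ≥ V_GS − V_t = 1.76 V; 15.2 ≥ 1.76 ✓.

I_D ≈ 2.2 mA, V_DS ≈ 15 V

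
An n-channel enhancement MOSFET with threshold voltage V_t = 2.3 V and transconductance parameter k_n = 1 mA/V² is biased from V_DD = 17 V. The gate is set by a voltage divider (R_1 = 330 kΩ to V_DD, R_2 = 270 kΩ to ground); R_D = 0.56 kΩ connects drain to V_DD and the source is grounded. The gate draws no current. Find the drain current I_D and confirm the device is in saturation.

I_D ≈ 14 mA

V_G = V_DD·R_2/(R_1+R_2) = 17×270/600 = 7.65 V. With the source grounded, V_GS = V_G = 7.65 V.
Assume saturation: I_D = (k_n/2)(V_GS − V_t)² = (1/2)×(7.65 − 2.3)² = 0.5×5.35² = 14.3 mA.
V_DS = V_DD − I_D·R_D = 17 − 14.3×0.56 = 8.99 V.
Saturation requires V_DS ≥ V_GS − V_t = 5.35 V; 8.99 ≥ 5.35 ✓.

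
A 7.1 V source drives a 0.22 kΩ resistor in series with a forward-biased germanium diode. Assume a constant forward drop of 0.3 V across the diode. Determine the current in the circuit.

I ≈ 31 mA

KVL around the loop: 7.1 = V_D + I·R = 0.3 + I × 0.22 kΩ.
So I = (7.1 − 0.3) / 0.22 kΩ = 6.8 / 0.22 = 30.9 mA.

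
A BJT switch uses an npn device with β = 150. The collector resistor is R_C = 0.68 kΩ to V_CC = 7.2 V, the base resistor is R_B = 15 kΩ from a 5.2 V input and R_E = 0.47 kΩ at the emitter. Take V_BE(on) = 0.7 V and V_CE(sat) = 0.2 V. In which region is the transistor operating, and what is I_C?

Assume active: I_B = (5.2 − 0.7)/(15 + 151×0.47) = 0.0523 mA, I_C = β·I_B = 7.85 mA.
Then V_CE = 7.2 − 7.85×0.68 − 7.9×0.47 = -1.85 V < 0.2 V — the active assumption fails.
Re-solve with V_CE = 0.2 V. KCL at the emitter: V_E/R_E = (V_BB−0.7−V_E)/R_B + (V_CC−0.2−V_E)/R_C, giving V_E = 2.89 V.
I_C = (V_CC − 0.2 − V_E)/R_C = (7 − 2.89)/0.68 = 6.04 mA.
Check: I_B = (4.5 − 2.89)/15 = 0.107 mA, and β·I_B = 16.1 mA > I_C, confirming saturation.

saturation; I_C ≈ 6 mA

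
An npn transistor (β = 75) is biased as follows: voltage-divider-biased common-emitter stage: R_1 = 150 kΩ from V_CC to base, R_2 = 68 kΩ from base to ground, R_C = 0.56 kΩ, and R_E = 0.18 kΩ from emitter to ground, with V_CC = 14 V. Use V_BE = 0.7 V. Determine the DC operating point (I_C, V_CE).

I_C ≈ 4.5 mA, V_CE ≈ 11 V

Thevenize the base divider: V_Th = V_CC·R_2/(R_1+R_2) = 14×68/218 = 4.37 V, R_Th = R_1‖R_2 = 46.8 kΩ.
Base-emitter loop: V_Th = I_B·R_Th + V_BE + (β+1)I_B·R_E, so I_B = (4.37 − 0.7) / (46.8 + 76×0.18) = 0.0606 mA.
I_C = β·I_B = 75×0.0606 = 4.55 mA, and I_E = (β+1)I_B = 4.61 mA.
V_CE = V_CC − I_C·R_C − I_E·R_E = 14 − 4.55×0.56 − 4.61×0.18 = 10.6 V.
V_CE = 10.6 V > 0.2 V confirms active-region operation.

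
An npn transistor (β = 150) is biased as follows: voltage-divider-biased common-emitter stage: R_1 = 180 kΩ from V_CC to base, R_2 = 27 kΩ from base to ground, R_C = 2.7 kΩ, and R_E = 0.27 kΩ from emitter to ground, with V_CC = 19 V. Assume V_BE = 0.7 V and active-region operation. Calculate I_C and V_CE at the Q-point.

I_C ≈ 4.2 mA, V_CE ≈ 6.7 V

Thevenize the base divider: V_Th = V_CC·R_2/(R_1+R_2) = 19×27/207 = 2.48 V, R_Th = R_1‖R_2 = 23.5 kΩ.
Base-emitter loop: V_Th = I_B·R_Th + V_BE + (β+1)I_B·R_E, so I_B = (2.48 − 0.7) / (23.5 + 151×0.27) = 0.0277 mA.
I_C = β·I_B = 150×0.0277 = 4.15 mA, and I_E = (β+1)I_B = 4.18 mA.
V_CE = V_CC − I_C·R_C − I_E·R_E = 19 − 4.15×2.7 − 4.18×0.27 = 6.66 V.
V_CE = 6.66 V > 0.2 V confirms active-region operation.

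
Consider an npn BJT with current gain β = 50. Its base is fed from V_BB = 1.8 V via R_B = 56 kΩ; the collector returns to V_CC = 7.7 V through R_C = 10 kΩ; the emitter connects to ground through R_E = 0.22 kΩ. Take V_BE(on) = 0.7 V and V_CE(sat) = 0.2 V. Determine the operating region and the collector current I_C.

saturation; I_C ≈ 0.73 mA

Assume active: I_B = (1.8 − 0.7)/(56 + 51×0.22) = 0.0164 mA, I_C = β·I_B = 0.818 mA.
Then V_CE = 7.7 − 0.818×10 − 0.835×0.22 = -0.666 V < 0.2 V — the active assumption fails.
Re-solve with V_CE = 0.2 V. KCL at the emitter: V_E/R_E = (V_BB−0.7−V_E)/R_B + (V_CC−0.2−V_E)/R_C, giving V_E = 0.165 V.
I_C = (V_CC − 0.2 − V_E)/R_C = (7.5 − 0.165)/10 = 0.733 mA.
Check: I_B = (1.1 − 0.165)/56 = 0.0167 mA, and β·I_B = 0.835 mA > I_C, confirming saturation.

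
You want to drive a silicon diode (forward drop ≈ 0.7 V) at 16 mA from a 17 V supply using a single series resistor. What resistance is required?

The resistor drops V_S − V_D = 17 − 0.7 = 16.3 V at 16 mA.
R = 16.3 V / 16 mA = 1.02 kΩ.

R ≈ 1 kΩ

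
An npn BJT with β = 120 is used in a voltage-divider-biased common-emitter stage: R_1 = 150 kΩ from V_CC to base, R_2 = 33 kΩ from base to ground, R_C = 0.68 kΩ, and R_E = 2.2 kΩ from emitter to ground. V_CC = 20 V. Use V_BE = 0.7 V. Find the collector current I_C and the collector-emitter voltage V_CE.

Thevenize the base divider: V_Th = V_CC·R_2/(R_1+R_2) = 20×33/183 = 3.61 V, R_Th = R_1‖R_2 = 27 kΩ.
Base-emitter loop: V_Th = I_B·R_Th + V_BE + (β+1)I_B·R_E, so I_B = (3.61 − 0.7) / (27 + 121×2.2) = 0.00991 mA.
I_C = β·I_B = 120×0.00991 = 1.19 mA, and I_E = (β+1)I_B = 1.2 mA.
V_CE = V_CC − I_C·R_C − I_E·R_E = 20 − 1.19×0.68 − 1.2×2.2 = 16.6 V.
V_CE = 16.6 V > 0.2 V confirms active-region operation.

I_C ≈ 1.2 mA, V_CE ≈ 17 V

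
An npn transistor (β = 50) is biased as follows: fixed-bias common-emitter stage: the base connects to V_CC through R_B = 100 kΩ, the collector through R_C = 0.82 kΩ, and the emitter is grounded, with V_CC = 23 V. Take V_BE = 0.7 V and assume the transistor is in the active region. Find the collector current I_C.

I_C ≈ 11 mA

Base loop: V_CC = I_B·R_B + V_BE, so I_B = (23 − 0.7)/100 kΩ = 0.223 mA.
In the active region I_C = β·I_B = 50 × 0.223 = 11.2 mA.
Collector loop: V_CE = V_CC − I_C·R_C = 23 − 11.2×0.82 = 13.9 V.
Since V_CE = 13.9 V > V_CE(sat) ≈ 0.2 V, the transistor is in the active region as assumed.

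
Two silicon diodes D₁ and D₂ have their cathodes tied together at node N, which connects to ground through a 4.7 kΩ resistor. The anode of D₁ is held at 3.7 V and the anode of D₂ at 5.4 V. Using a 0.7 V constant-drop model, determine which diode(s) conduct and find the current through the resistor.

Assume both conduct. Then node N would need to be at both 3.7−0.7 = 3 V and 5.4−0.7 = 4.7 V, which is impossible.
Assume only D₂ conducts: V_N = 5.4 − 0.7 = 4.7 V, so I_R = 4.7/4.7 = 1 mA.
Check D₁: its anode-to-cathode voltage is 3.7 − 4.7 = -1 V < 0.7 V, so it is off. The assumption is consistent.

Only D₂ conducts; I_R ≈ 1 mA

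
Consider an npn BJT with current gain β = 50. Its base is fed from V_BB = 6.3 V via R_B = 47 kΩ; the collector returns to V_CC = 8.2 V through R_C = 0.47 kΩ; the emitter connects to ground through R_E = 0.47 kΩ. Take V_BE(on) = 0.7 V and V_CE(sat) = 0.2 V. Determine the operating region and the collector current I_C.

active; I_C ≈ 3.9 mA

Assume active. Base-emitter loop: I_B = (V_BB − V_BE)/(R_B + (β+1)R_E) = (6.3 − 0.7)/(47 + 51×0.47) = 0.0789 mA.
I_C = β·I_B = 50×0.0789 = 3.95 mA.
V_CE = V_CC − I_C·R_C − I_E·R_E = 8.2 − 3.95×0.47 − 4.02×0.47 = 4.45 V > V_CE(sat), so the active-region assumption holds.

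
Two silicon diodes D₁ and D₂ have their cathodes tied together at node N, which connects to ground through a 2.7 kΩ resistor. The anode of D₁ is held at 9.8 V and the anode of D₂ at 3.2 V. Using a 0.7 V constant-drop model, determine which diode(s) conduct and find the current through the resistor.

Only D₁ conducts; I_R ≈ 3.4 mA

Assume both conduct. Then node N would need to be at both 9.8−0.7 = 9.1 V and 3.2−0.7 = 2.5 V, which is impossible.
Assume only D₁ conducts: V_N = 9.8 − 0.7 = 9.1 V, so I_R = 9.1/2.7 = 3.37 mA.
Check D₂: its anode-to-cathode voltage is 3.2 − 9.1 = -5.9 V < 0.7 V, so it is off. The assumption is consistent.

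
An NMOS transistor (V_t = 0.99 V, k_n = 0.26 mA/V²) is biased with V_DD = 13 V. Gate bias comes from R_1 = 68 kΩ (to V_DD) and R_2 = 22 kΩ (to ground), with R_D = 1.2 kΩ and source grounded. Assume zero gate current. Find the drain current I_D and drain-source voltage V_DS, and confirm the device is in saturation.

I_D ≈ 0.62 mA, V_DS ≈ 12 V

V_G = V_DD·R_2/(R_1+R_2) = 13×22/90 = 3.18 V. With the source grounded, V_GS = V_G = 3.18 V.
Assume saturation: I_D = (k_n/2)(V_GS − V_t)² = (0.26/2)×(3.18 − 0.99)² = 0.13×2.19² = 0.622 mA.
V_DS = V_DD − I_D·R_D = 13 − 0.622×1.2 = 12.3 V.
Saturation requires V_DS ≥ V_GS − V_t = 2.19 V; 12.3 ≥ 2.19 ✓.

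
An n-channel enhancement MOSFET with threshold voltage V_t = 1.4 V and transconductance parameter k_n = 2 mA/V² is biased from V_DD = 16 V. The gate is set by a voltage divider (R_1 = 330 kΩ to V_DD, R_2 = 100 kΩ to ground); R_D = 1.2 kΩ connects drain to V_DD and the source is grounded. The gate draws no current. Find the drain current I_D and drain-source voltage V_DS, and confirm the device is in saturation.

I_D ≈ 5.4 mA, V_DS ≈ 9.5 V

V_G = V_DD·R_2/(R_1+R_2) = 16×100/430 = 3.72 V. With the source grounded, V_GS = V_G = 3.72 V.
Assume saturation: I_D = (k_n/2)(V_GS − V_t)² = (2/2)×(3.72 − 1.4)² = 1×2.32² = 5.39 mA.
V_DS = V_DD − I_D·R_D = 16 − 5.39×1.2 = 9.54 V.
Saturation requires V_DS ≥ V_GS − V_t = 2.32 V; 9.54 ≥ 2.32 ✓.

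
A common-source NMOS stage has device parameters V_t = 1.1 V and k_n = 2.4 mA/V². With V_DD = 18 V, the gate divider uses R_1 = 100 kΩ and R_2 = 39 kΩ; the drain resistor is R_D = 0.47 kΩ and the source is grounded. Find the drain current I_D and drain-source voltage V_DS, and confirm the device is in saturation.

V_G = V_DD·R_2/(R_1+R_2) = 18×39/139 = 5.05 V. With the source grounded, V_GS = V_G = 5.05 V.
Assume saturation: I_D = (k_n/2)(V_GS − V_t)² = (2.4/2)×(5.05 − 1.1)² = 1.2×3.95² = 18.7 mA.
V_DS = V_DD − I_D·R_D = 18 − 18.7×0.47 = 9.2 V.
Saturation requires V_DS ≥ V_GS − V_t = 3.95 V; 9.2 ≥ 3.95 ✓.

I_D ≈ 19 mA, V_DS ≈ 9.2 V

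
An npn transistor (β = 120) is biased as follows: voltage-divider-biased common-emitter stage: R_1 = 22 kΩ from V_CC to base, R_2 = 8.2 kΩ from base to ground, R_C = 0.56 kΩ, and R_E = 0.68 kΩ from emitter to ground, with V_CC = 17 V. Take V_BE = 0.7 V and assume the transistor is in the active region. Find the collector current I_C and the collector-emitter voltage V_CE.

I_C ≈ 5.3 mA, V_CE ≈ 10 V

Thevenize the base divider: V_Th = V_CC·R_2/(R_1+R_2) = 17×8.2/30.2 = 4.62 V, R_Th = R_1‖R_2 = 5.97 kΩ.
Base-emitter loop: V_Th = I_B·R_Th + V_BE + (β+1)I_B·R_E, so I_B = (4.62 − 0.7) / (5.97 + 121×0.68) = 0.0444 mA.
I_C = β·I_B = 120×0.0444 = 5.32 mA, and I_E = (β+1)I_B = 5.37 mA.
V_CE = V_CC − I_C·R_C − I_E·R_E = 17 − 5.32×0.56 − 5.37×0.68 = 10.4 V.
V_CE = 10.4 V > 0.2 V confirms active-region operation.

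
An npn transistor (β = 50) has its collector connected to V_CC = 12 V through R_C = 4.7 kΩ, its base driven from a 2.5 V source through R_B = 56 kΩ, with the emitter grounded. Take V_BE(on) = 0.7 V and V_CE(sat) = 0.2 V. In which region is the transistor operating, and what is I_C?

Assume active. Base-emitter loop: I_B = (V_BB − V_BE)/R_B = (2.5 − 0.7)/56 = 0.0321 mA.
I_C = β·I_B = 50×0.0321 = 1.61 mA.
V_CE = V_CC − I_C·R_C = 12 − 1.61×4.7 = 4.45 V > V_CE(sat), so the active-region assumption holds.

active; I_C ≈ 1.6 mA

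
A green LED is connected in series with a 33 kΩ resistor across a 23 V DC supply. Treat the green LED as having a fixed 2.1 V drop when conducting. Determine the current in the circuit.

I ≈ 0.63 mA

KVL around the loop: 23 = V_D + I·R = 2.1 + I × 33 kΩ.
So I = (23 − 2.1) / 33 kΩ = 20.9 / 33 = 0.633 mA.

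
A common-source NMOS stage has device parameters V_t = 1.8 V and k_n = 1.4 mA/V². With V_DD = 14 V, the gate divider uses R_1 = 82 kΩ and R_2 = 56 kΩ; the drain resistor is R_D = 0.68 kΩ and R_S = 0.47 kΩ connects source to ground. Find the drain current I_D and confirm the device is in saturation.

I_D ≈ 3.5 mA

V_G = V_DD·R_2/(R_1+R_2) = 14×56/138 = 5.68 V.
Assume saturation: I_D = (k_n/2)(V_GS − V_t)² with V_GS = V_G − I_D·R_S = 5.68 − 0.47·I_D.
Substituting gives 0.155·I_D² − 3.55·I_D + 10.5 = 0, with roots I_D = 3.5 or 19.5 mA.
The root I_D = 19.5 mA gives V_GS = -3.48 V ≤ V_t, so take I_D = 3.5 mA.
Then V_GS = 4.04 V and V_DS = V_DD − I_D(R_D+R_S) = 14 − 3.5×1.15 = 9.97 V.
Saturation requires V_DS ≥ V_GS − V_t = 2.24 V; 9.97 ≥ 2.24 ✓.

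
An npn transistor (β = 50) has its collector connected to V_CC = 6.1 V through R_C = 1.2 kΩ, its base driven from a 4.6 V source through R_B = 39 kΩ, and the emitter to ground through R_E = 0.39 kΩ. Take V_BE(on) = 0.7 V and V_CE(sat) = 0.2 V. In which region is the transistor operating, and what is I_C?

active; I_C ≈ 3.3 mA

Assume active. Base-emitter loop: I_B = (V_BB − V_BE)/(R_B + (β+1)R_E) = (4.6 − 0.7)/(39 + 51×0.39) = 0.0662 mA.
I_C = β·I_B = 50×0.0662 = 3.31 mA.
V_CE = V_CC − I_C·R_C − I_E·R_E = 6.1 − 3.31×1.2 − 3.38×0.39 = 0.809 V > V_CE(sat), so the active-region assumption holds.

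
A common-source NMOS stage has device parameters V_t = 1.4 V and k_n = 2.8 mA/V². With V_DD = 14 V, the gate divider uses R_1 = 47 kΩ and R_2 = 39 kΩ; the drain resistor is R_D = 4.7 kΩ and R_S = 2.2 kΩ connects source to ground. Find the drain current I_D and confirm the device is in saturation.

V_G = V_DD·R_2/(R_1+R_2) = 14×39/86 = 6.35 V.
Assume saturation: I_D = (k_n/2)(V_GS − V_t)² with V_GS = V_G − I_D·R_S = 6.35 − 2.2·I_D.
Substituting gives 6.78·I_D² − 31.5·I_D + 34.3 = 0, with roots I_D = 1.74 or 2.9 mA.
The root I_D = 2.9 mA gives V_GS = -0.0403 V ≤ V_t, so take I_D = 1.74 mA.
Then V_GS = 2.52 V and V_DS = V_DD − I_D(R_D+R_S) = 14 − 1.74×6.9 = 1.98 V.
Saturation requires V_DS ≥ V_GS − V_t = 1.12 V; 1.98 ≥ 1.12 ✓.

I_D ≈ 1.7 mA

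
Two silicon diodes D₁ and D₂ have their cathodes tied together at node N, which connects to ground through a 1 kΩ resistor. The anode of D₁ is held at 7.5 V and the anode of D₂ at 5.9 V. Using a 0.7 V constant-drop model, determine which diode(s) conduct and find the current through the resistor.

Only D₁ conducts; I_R ≈ 6.8 mA

Assume both conduct. Then node N would need to be at both 7.5−0.7 = 6.8 V and 5.9−0.7 = 5.2 V, which is impossible.
Assume only D₁ conducts: V_N = 7.5 − 0.7 = 6.8 V, so I_R = 6.8/1 = 6.8 mA.
Check D₂: its anode-to-cathode voltage is 5.9 − 6.8 = -0.9 V < 0.7 V, so it is off. The assumption is consistent.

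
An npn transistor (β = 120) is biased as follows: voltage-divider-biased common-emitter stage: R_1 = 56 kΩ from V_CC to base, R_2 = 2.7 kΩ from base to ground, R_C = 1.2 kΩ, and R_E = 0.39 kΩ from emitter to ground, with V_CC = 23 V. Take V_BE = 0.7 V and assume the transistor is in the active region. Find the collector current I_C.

I_C ≈ 0.86 mA

Thevenize the base divider: V_Th = V_CC·R_2/(R_1+R_2) = 23×2.7/58.7 = 1.06 V, R_Th = R_1‖R_2 = 2.58 kΩ.
Base-emitter loop: V_Th = I_B·R_Th + V_BE + (β+1)I_B·R_E, so I_B = (1.06 − 0.7) / (2.58 + 121×0.39) = 0.00719 mA.
I_C = β·I_B = 120×0.00719 = 0.863 mA, and I_E = (β+1)I_B = 0.87 mA.
V_CE = V_CC − I_C·R_C − I_E·R_E = 23 − 0.863×1.2 − 0.87×0.39 = 21.6 V.
V_CE = 21.6 V > 0.2 V confirms active-region operation.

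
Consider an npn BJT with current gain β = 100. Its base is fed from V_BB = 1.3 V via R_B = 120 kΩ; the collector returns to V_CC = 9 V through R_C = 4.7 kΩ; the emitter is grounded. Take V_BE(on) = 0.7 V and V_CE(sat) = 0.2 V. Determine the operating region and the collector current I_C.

active; I_C ≈ 0.5 mA

Assume active. Base-emitter loop: I_B = (V_BB − V_BE)/R_B = (1.3 − 0.7)/120 = 0.005 mA.
I_C = β·I_B = 100×0.005 = 0.5 mA.
V_CE = V_CC − I_C·R_C = 9 − 0.5×4.7 = 6.65 V > V_CE(sat), so the active-region assumption holds.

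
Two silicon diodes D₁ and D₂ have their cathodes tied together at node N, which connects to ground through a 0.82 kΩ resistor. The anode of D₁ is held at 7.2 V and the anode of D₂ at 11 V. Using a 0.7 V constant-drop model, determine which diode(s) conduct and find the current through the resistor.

Assume both conduct. Then node N would need to be at both 7.2−0.7 = 6.5 V and 11−0.7 = 10.3 V, which is impossible.
Assume only D₂ conducts: V_N = 11 − 0.7 = 10.3 V, so I_R = 10.3/0.82 = 12.6 mA.
Check D₁: its anode-to-cathode voltage is 7.2 − 10.3 = -3.1 V < 0.7 V, so it is off. The assumption is consistent.

Only D₂ conducts; I_R ≈ 13 mA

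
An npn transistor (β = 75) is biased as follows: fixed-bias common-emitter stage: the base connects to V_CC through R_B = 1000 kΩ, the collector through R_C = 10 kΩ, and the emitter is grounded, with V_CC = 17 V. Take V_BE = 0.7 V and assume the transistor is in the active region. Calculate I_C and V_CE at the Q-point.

Base loop: V_CC = I_B·R_B + V_BE, so I_B = (17 − 0.7)/1000 kΩ = 0.0163 mA.
In the active region I_C = β·I_B = 75 × 0.0163 = 1.22 mA.
Collector loop: V_CE = V_CC − I_C·R_C = 17 − 1.22×10 = 4.77 V.
Since V_CE = 4.77 V > V_CE(sat) ≈ 0.2 V, the transistor is in the active region as assumed.

I_C ≈ 1.2 mA, V_CE ≈ 4.8 V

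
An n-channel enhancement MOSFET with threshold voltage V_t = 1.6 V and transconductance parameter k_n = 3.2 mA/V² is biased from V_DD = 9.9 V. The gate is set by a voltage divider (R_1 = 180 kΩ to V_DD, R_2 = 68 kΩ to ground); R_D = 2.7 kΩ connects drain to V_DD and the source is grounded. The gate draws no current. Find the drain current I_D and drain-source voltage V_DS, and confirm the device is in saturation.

I_D ≈ 2 mA, V_DS ≈ 4.5 V

V_G = V_DD·R_2/(R_1+R_2) = 9.9×68/248 = 2.71 V. With the source grounded, V_GS = V_G = 2.71 V.
Assume saturation: I_D = (k_n/2)(V_GS − V_t)² = (3.2/2)×(2.71 − 1.6)² = 1.6×1.11² = 1.99 mA.
V_DS = V_DD − I_D·R_D = 9.9 − 1.99×2.7 = 4.53 V.
Saturation requires V_DS ≥ V_GS − V_t = 1.11 V; 4.53 ≥ 1.11 ✓.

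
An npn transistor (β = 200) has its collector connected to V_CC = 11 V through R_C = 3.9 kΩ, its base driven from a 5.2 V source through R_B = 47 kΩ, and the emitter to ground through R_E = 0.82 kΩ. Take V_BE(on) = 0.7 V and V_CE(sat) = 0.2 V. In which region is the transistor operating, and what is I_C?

saturation; I_C ≈ 2.3 mA

Assume active: I_B = (5.2 − 0.7)/(47 + 201×0.82) = 0.0212 mA, I_C = β·I_B = 4.25 mA.
Then V_CE = 11 − 4.25×3.9 − 4.27×0.82 = -9.07 V < 0.2 V — the active assumption fails.
Re-solve with V_CE = 0.2 V. KCL at the emitter: V_E/R_E = (V_BB−0.7−V_E)/R_B + (V_CC−0.2−V_E)/R_C, giving V_E = 1.91 V.
I_C = (V_CC − 0.2 − V_E)/R_C = (10.8 − 1.91)/3.9 = 2.28 mA.
Check: I_B = (4.5 − 1.91)/47 = 0.055 mA, and β·I_B = 11 mA > I_C, confirming saturation.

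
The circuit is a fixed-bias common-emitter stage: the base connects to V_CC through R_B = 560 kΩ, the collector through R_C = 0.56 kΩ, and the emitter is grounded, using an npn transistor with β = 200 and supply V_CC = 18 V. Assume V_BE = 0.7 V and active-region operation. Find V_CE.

Base loop: V_CC = I_B·R_B + V_BE, so I_B = (18 − 0.7)/560 kΩ = 0.0309 mA.
In the active region I_C = β·I_B = 200 × 0.0309 = 6.18 mA.
Collector loop: V_CE = V_CC − I_C·R_C = 18 − 6.18×0.56 = 14.5 V.
Since V_CE = 14.5 V > V_CE(sat) ≈ 0.2 V, the transistor is in the active region as assumed.

V_CE ≈ 15 V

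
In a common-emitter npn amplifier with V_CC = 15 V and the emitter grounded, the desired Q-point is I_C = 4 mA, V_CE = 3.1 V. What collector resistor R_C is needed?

Collector loop: V_CC = I_C·R_C + V_CE.
R_C = (V_CC − V_CE)/I_C = (15 − 3.1)/4 = 2.98 kΩ.

R_C ≈ 3 kΩ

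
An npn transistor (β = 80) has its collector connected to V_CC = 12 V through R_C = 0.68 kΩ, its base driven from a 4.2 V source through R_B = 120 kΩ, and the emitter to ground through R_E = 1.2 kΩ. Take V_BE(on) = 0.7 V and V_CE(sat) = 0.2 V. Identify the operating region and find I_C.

Assume active. Base-emitter loop: I_B = (V_BB − V_BE)/(R_B + (β+1)R_E) = (4.2 − 0.7)/(120 + 81×1.2) = 0.0161 mA.
I_C = β·I_B = 80×0.0161 = 1.29 mA.
V_CE = V_CC − I_C·R_C − I_E·R_E = 12 − 1.29×0.68 − 1.31×1.2 = 9.56 V > V_CE(sat), so the active-region assumption holds.

active; I_C ≈ 1.3 mA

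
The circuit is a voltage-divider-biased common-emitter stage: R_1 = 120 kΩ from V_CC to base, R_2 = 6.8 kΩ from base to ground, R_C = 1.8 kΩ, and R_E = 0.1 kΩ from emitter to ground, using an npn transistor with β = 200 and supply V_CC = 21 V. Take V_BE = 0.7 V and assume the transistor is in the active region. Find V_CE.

Thevenize the base divider: V_Th = V_CC·R_2/(R_1+R_2) = 21×6.8/127 = 1.13 V, R_Th = R_1‖R_2 = 6.44 kΩ.
Base-emitter loop: V_Th = I_B·R_Th + V_BE + (β+1)I_B·R_E, so I_B = (1.13 − 0.7) / (6.44 + 201×0.1) = 0.0161 mA.
I_C = β·I_B = 200×0.0161 = 3.21 mA, and I_E = (β+1)I_B = 3.23 mA.
V_CE = V_CC − I_C·R_C − I_E·R_E = 21 − 3.21×1.8 − 3.23×0.1 = 14.9 V.
V_CE = 14.9 V > 0.2 V confirms active-region operation.

V_CE ≈ 15 V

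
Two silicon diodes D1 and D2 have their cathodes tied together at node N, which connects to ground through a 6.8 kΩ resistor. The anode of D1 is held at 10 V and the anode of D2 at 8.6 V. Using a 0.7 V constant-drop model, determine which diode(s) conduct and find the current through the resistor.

Assume both conduct. Then node N would need to be at both 10−0.7 = 9.3 V and 8.6−0.7 = 7.9 V, which is impossible.
Assume only D1 conducts: V_N = 10 − 0.7 = 9.3 V, so I_R = 9.3/6.8 = 1.37 mA.
Check D2: its anode-to-cathode voltage is 8.6 − 9.3 = -0.7 V < 0.7 V, so it is off. The assumption is consistent.

Only D1 conducts; I_R ≈ 1.4 mA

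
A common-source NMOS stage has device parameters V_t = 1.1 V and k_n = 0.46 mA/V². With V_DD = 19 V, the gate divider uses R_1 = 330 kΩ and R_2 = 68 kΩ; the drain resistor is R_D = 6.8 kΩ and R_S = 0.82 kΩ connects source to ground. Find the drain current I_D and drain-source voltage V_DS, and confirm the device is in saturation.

I_D ≈ 0.62 mA, V_DS ≈ 14 V

V_G = V_DD·R_2/(R_1+R_2) = 19×68/398 = 3.25 V.
Assume saturation: I_D = (k_n/2)(V_GS − V_t)² with V_GS = V_G − I_D·R_S = 3.25 − 0.82·I_D.
Substituting gives 0.155·I_D² − 1.81·I_D + 1.06 = 0, with roots I_D = 0.618 or 11.1 mA.
The root I_D = 11.1 mA gives V_GS = -5.84 V ≤ V_t, so take I_D = 0.618 mA.
Then V_GS = 2.74 V and V_DS = V_DD − I_D(R_D+R_S) = 19 − 0.618×7.62 = 14.3 V.
Saturation requires V_DS ≥ V_GS − V_t = 1.64 V; 14.3 ≥ 1.64 ✓.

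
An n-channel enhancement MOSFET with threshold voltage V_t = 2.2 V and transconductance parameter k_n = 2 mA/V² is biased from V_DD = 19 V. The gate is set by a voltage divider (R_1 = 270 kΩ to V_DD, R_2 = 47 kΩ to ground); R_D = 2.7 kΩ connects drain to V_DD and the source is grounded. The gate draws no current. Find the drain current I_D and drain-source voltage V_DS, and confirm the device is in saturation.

I_D ≈ 0.38 mA, V_DS ≈ 18 V

V_G = V_DD·R_2/(R_1+R_2) = 19×47/317 = 2.82 V. With the source grounded, V_GS = V_G = 2.82 V.
Assume saturation: I_D = (k_n/2)(V_GS − V_t)² = (2/2)×(2.82 − 2.2)² = 1×0.617² = 0.381 mA.
V_DS = V_DD − I_D·R_D = 19 − 0.381×2.7 = 18 V.
Saturation requires V_DS ≥ V_GS − V_t = 0.617 V; 18 ≥ 0.617 ✓.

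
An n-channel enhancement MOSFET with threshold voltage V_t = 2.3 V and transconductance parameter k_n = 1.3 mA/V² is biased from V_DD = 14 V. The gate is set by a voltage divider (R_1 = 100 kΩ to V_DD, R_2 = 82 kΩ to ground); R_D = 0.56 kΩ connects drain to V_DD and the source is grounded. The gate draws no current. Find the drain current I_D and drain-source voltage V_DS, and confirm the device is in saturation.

V_G = V_DD·R_2/(R_1+R_2) = 14×82/182 = 6.31 V. With the source grounded, V_GS = V_G = 6.31 V.
Assume saturation: I_D = (k_n/2)(V_GS − V_t)² = (1.3/2)×(6.31 − 2.3)² = 0.65×4.01² = 10.4 mA.
V_DS = V_DD − I_D·R_D = 14 − 10.4×0.56 = 8.15 V.
Saturation requires V_DS ≥ V_GS − V_t = 4.01 V; 8.15 ≥ 4.01 ✓.

I_D ≈ 10 mA, V_DS ≈ 8.2 V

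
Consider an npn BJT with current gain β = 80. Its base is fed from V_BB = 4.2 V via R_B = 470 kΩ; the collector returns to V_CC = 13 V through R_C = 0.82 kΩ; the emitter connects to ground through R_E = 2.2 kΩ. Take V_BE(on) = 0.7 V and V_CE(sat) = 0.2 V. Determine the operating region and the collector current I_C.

active; I_C ≈ 0.43 mA

Assume active. Base-emitter loop: I_B = (V_BB − V_BE)/(R_B + (β+1)R_E) = (4.2 − 0.7)/(470 + 81×2.2) = 0.0054 mA.
I_C = β·I_B = 80×0.0054 = 0.432 mA.
V_CE = V_CC − I_C·R_C − I_E·R_E = 13 − 0.432×0.82 − 0.437×2.2 = 11.7 V > V_CE(sat), so the active-region assumption holds.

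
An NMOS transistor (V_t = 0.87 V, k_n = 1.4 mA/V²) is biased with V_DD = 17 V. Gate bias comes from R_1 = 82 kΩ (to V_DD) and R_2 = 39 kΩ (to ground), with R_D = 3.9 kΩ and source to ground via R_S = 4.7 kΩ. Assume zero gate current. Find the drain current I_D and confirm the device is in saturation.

V_G = V_DD·R_2/(R_1+R_2) = 17×39/121 = 5.48 V.
Assume saturation: I_D = (k_n/2)(V_GS − V_t)² with V_GS = V_G − I_D·R_S = 5.48 − 4.7·I_D.
Substituting gives 15.5·I_D² − 31.3·I_D + 14.9 = 0, with roots I_D = 0.759 or 1.27 mA.
The root I_D = 1.27 mA gives V_GS = -0.475 V ≤ V_t, so take I_D = 0.759 mA.
Then V_GS = 1.91 V and V_DS = V_DD − I_D(R_D+R_S) = 17 − 0.759×8.6 = 10.5 V.
Saturation requires V_DS ≥ V_GS − V_t = 1.04 V; 10.5 ≥ 1.04 ✓.

I_D ≈ 0.76 mA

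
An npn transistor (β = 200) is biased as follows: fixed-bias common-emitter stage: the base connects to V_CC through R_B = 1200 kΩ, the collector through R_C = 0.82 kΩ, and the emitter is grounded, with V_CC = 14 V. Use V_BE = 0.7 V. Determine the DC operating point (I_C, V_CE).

Base loop: V_CC = I_B·R_B + V_BE, so I_B = (14 − 0.7)/1200 kΩ = 0.0111 mA.
In the active region I_C = β·I_B = 200 × 0.0111 = 2.22 mA.
Collector loop: V_CE = V_CC − I_C·R_C = 14 − 2.22×0.82 = 12.2 V.
Since V_CE = 12.2 V > V_CE(sat) ≈ 0.2 V, the transistor is in the active region as assumed.

I_C ≈ 2.2 mA, V_CE ≈ 12 V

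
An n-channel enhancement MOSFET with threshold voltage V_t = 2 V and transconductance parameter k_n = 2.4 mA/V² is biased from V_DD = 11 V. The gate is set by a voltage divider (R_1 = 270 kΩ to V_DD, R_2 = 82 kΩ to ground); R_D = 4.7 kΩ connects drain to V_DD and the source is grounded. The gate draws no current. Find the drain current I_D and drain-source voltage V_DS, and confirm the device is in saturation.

I_D ≈ 0.38 mA, V_DS ≈ 9.2 V

V_G = V_DD·R_2/(R_1+R_2) = 11×82/352 = 2.56 V. With the source grounded, V_GS = V_G = 2.56 V.
Assume saturation: I_D = (k_n/2)(V_GS − V_t)² = (2.4/2)×(2.56 − 2)² = 1.2×0.562² = 0.38 mA.
V_DS = V_DD − I_D·R_D = 11 − 0.38×4.7 = 9.22 V.
Saturation requires V_DS ≥ V_GS − V_t = 0.562 V; 9.22 ≥ 0.562 ✓.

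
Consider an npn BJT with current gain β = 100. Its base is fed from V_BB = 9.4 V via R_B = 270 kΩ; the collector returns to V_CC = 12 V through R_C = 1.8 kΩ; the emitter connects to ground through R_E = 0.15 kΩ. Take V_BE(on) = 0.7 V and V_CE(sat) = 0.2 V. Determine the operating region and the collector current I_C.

Assume active. Base-emitter loop: I_B = (V_BB − V_BE)/(R_B + (β+1)R_E) = (9.4 − 0.7)/(270 + 101×0.15) = 0.0305 mA.
I_C = β·I_B = 100×0.0305 = 3.05 mA.
V_CE = V_CC − I_C·R_C − I_E·R_E = 12 − 3.05×1.8 − 3.08×0.15 = 6.05 V > V_CE(sat), so the active-region assumption holds.

active; I_C ≈ 3.1 mA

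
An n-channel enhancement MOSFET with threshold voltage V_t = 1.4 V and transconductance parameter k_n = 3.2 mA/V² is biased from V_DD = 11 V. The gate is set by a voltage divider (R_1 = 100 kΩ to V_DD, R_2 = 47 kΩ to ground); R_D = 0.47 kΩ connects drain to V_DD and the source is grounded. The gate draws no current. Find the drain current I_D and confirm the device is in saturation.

V_G = V_DD·R_2/(R_1+R_2) = 11×47/147 = 3.52 V. With the source grounded, V_GS = V_G = 3.52 V.
Assume saturation: I_D = (k_n/2)(V_GS − V_t)² = (3.2/2)×(3.52 − 1.4)² = 1.6×2.12² = 7.17 mA.
V_DS = V_DD − I_D·R_D = 11 − 7.17×0.47 = 7.63 V.
Saturation requires V_DS ≥ V_GS − V_t = 2.12 V; 7.63 ≥ 2.12 ✓.

I_D ≈ 7.2 mA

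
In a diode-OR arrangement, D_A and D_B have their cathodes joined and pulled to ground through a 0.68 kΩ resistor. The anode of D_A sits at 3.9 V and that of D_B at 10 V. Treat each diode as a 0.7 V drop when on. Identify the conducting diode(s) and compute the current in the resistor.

Only D_B conducts; I_R ≈ 14 mA

Assume both conduct. Then node N would need to be at both 3.9−0.7 = 3.2 V and 10−0.7 = 9.3 V, which is impossible.
Assume only D_B conducts: V_N = 10 − 0.7 = 9.3 V, so I_R = 9.3/0.68 = 13.7 mA.
Check D_A: its anode-to-cathode voltage is 3.9 − 9.3 = -5.4 V < 0.7 V, so it is off. The assumption is consistent.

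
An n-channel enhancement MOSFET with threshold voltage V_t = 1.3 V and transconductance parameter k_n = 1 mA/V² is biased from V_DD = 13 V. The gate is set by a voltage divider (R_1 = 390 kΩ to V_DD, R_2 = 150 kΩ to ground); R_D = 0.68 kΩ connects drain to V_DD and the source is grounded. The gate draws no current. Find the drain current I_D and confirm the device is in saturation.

V_G = V_DD·R_2/(R_1+R_2) = 13×150/540 = 3.61 V. With the source grounded, V_GS = V_G = 3.61 V.
Assume saturation: I_D = (k_n/2)(V_GS − V_t)² = (1/2)×(3.61 − 1.3)² = 0.5×2.31² = 2.67 mA.
V_DS = V_DD − I_D·R_D = 13 − 2.67×0.68 = 11.2 V.
Saturation requires V_DS ≥ V_GS − V_t = 2.31 V; 11.2 ≥ 2.31 ✓.

I_D ≈ 2.7 mA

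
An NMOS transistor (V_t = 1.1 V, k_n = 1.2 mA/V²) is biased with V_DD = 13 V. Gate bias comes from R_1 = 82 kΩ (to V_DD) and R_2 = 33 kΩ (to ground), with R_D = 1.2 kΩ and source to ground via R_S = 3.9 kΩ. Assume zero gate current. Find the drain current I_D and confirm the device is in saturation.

I_D ≈ 0.45 mA

V_G = V_DD·R_2/(R_1+R_2) = 13×33/115 = 3.73 V.
Assume saturation: I_D = (k_n/2)(V_GS − V_t)² with V_GS = V_G − I_D·R_S = 3.73 − 3.9·I_D.
Substituting gives 9.13·I_D² − 13.3·I_D + 4.15 = 0, with roots I_D = 0.452 or 1.01 mA.
The root I_D = 1.01 mA gives V_GS = -0.195 V ≤ V_t, so take I_D = 0.452 mA.
Then V_GS = 1.97 V and V_DS = V_DD − I_D(R_D+R_S) = 13 − 0.452×5.1 = 10.7 V.
Saturation requires V_DS ≥ V_GS − V_t = 0.868 V; 10.7 ≥ 0.868 ✓.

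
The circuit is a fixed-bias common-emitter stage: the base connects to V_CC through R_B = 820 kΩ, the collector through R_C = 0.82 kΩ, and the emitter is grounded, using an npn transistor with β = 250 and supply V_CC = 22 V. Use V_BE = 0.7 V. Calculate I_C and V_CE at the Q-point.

I_C ≈ 6.5 mA, V_CE ≈ 17 V

Base loop: V_CC = I_B·R_B + V_BE, so I_B = (22 − 0.7)/820 kΩ = 0.026 mA.
In the active region I_C = β·I_B = 250 × 0.026 = 6.49 mA.
Collector loop: V_CE = V_CC − I_C·R_C = 22 − 6.49×0.82 = 16.7 V.
Since V_CE = 16.7 V > V_CE(sat) ≈ 0.2 V, the transistor is in the active region as assumed.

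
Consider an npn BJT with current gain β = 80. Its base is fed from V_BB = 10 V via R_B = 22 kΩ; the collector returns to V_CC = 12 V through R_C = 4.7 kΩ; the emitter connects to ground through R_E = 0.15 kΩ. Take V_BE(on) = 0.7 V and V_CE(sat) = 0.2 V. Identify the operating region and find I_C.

saturation; I_C ≈ 2.4 mA

Assume active: I_B = (10 − 0.7)/(22 + 81×0.15) = 0.272 mA, I_C = β·I_B = 21.8 mA.
Then V_CE = 12 − 21.8×4.7 − 22.1×0.15 = -93.7 V < 0.2 V — the active assumption fails.
Re-solve with V_CE = 0.2 V. KCL at the emitter: V_E/R_E = (V_BB−0.7−V_E)/R_B + (V_CC−0.2−V_E)/R_C, giving V_E = 0.424 V.
I_C = (V_CC − 0.2 − V_E)/R_C = (11.8 − 0.424)/4.7 = 2.42 mA.
Check: I_B = (9.3 − 0.424)/22 = 0.403 mA, and β·I_B = 32.3 mA > I_C, confirming saturation.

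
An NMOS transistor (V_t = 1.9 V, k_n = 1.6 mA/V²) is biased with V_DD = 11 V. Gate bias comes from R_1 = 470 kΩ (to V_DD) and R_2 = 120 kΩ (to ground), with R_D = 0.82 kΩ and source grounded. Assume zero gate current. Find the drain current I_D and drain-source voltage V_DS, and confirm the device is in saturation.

I_D ≈ 0.091 mA, V_DS ≈ 11 V

V_G = V_DD·R_2/(R_1+R_2) = 11×120/590 = 2.24 V. With the source grounded, V_GS = V_G = 2.24 V.
Assume saturation: I_D = (k_n/2)(V_GS − V_t)² = (1.6/2)×(2.24 − 1.9)² = 0.8×0.337² = 0.091 mA.
V_DS = V_DD − I_D·R_D = 11 − 0.091×0.82 = 10.9 V.
Saturation requires V_DS ≥ V_GS − V_t = 0.337 V; 10.9 ≥ 0.337 ✓.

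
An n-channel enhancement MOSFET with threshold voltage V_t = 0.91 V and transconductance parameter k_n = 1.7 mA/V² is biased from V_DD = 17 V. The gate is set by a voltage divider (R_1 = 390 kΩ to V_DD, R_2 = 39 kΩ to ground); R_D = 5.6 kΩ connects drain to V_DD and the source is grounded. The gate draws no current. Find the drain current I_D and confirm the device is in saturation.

V_G = V_DD·R_2/(R_1+R_2) = 17×39/429 = 1.55 V. With the source grounded, V_GS = V_G = 1.55 V.
Assume saturation: I_D = (k_n/2)(V_GS − V_t)² = (1.7/2)×(1.55 − 0.91)² = 0.85×0.635² = 0.343 mA.
V_DS = V_DD − I_D·R_D = 17 − 0.343×5.6 = 15.1 V.
Saturation requires V_DS ≥ V_GS − V_t = 0.635 V; 15.1 ≥ 0.635 ✓.

I_D ≈ 0.34 mA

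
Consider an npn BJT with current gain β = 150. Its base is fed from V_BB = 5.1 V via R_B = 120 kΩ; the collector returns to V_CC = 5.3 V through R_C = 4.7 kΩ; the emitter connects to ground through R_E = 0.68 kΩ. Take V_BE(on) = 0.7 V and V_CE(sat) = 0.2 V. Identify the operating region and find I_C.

Assume active: I_B = (5.1 − 0.7)/(120 + 151×0.68) = 0.0198 mA, I_C = β·I_B = 2.96 mA.
Then V_CE = 5.3 − 2.96×4.7 − 2.98×0.68 = -10.7 V < 0.2 V — the active assumption fails.
Re-solve with V_CE = 0.2 V. KCL at the emitter: V_E/R_E = (V_BB−0.7−V_E)/R_B + (V_CC−0.2−V_E)/R_C, giving V_E = 0.663 V.
I_C = (V_CC − 0.2 − V_E)/R_C = (5.1 − 0.663)/4.7 = 0.944 mA.
Check: I_B = (4.4 − 0.663)/120 = 0.0311 mA, and β·I_B = 4.67 mA > I_C, confirming saturation.

saturation; I_C ≈ 0.94 mA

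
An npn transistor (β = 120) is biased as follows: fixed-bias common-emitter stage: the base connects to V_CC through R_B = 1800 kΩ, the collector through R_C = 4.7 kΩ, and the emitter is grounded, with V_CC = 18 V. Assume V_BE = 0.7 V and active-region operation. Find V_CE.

Base loop: V_CC = I_B·R_B + V_BE, so I_B = (18 − 0.7)/1800 kΩ = 0.00961 mA.
In the active region I_C = β·I_B = 120 × 0.00961 = 1.15 mA.
Collector loop: V_CE = V_CC − I_C·R_C = 18 − 1.15×4.7 = 12.6 V.
Since V_CE = 12.6 V > V_CE(sat) ≈ 0.2 V, the transistor is in the active region as assumed.

V_CE ≈ 13 V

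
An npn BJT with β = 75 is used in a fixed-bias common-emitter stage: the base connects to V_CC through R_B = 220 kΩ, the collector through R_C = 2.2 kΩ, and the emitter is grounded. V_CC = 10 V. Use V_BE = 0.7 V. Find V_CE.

V_CE ≈ 3 V

Base loop: V_CC = I_B·R_B + V_BE, so I_B = (10 − 0.7)/220 kΩ = 0.0423 mA.
In the active region I_C = β·I_B = 75 × 0.0423 = 3.17 mA.
Collector loop: V_CE = V_CC − I_C·R_C = 10 − 3.17×2.2 = 3.02 V.
Since V_CE = 3.02 V > V_CE(sat) ≈ 0.2 V, the transistor is in the active region as assumed.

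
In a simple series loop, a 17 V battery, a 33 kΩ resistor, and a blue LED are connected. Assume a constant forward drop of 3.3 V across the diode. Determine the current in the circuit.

I ≈ 0.42 mA

KVL around the loop: 17 = V_D + I·R = 3.3 + I × 33 kΩ.
So I = (17 − 3.3) / 33 kΩ = 13.7 / 33 = 0.415 mA.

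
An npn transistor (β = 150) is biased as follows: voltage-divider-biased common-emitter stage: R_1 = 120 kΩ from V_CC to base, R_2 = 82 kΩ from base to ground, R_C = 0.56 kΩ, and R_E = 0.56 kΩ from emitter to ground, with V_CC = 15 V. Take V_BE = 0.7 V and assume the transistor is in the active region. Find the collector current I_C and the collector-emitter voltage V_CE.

I_C ≈ 6.1 mA, V_CE ≈ 8.2 V

Thevenize the base divider: V_Th = V_CC·R_2/(R_1+R_2) = 15×82/202 = 6.09 V, R_Th = R_1‖R_2 = 48.7 kΩ.
Base-emitter loop: V_Th = I_B·R_Th + V_BE + (β+1)I_B·R_E, so I_B = (6.09 − 0.7) / (48.7 + 151×0.56) = 0.0404 mA.
I_C = β·I_B = 150×0.0404 = 6.07 mA, and I_E = (β+1)I_B = 6.11 mA.
V_CE = V_CC − I_C·R_C − I_E·R_E = 15 − 6.07×0.56 − 6.11×0.56 = 8.18 V.
V_CE = 8.18 V > 0.2 V confirms active-region operation.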